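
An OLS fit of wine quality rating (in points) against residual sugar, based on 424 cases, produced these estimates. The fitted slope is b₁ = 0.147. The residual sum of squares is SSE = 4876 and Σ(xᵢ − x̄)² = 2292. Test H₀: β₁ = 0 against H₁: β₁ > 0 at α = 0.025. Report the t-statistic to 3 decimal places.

MSE = SSE/(n − 2) = 4876/422 = 11.5545.
SE(b₁) = √(MSE/Sₓₓ) = √(11.5545/2292) = 0.0710016.
t = 0.147 / 0.0710016 = 2.070.
df = n − 2 = 422.
One-sided p ≈ 0.0195, which is < 0.025, so reject H₀.
There is evidence that the true slope on residual sugar is positive.

t = 2.070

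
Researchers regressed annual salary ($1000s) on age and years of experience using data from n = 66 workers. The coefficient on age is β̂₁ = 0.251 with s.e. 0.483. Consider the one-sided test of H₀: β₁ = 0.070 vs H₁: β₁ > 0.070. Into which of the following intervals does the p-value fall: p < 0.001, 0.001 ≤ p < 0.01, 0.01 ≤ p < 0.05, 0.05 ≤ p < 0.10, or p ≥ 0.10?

t = (0.251 − 0.070) / 0.483 = 0.375.
df = n − k − 1 = 66 − 2 − 1 = 63.
One-sided p = P(T_{63} > t) ≈ 0.3546.
So p ≥ 0.10.

p ≥ 0.10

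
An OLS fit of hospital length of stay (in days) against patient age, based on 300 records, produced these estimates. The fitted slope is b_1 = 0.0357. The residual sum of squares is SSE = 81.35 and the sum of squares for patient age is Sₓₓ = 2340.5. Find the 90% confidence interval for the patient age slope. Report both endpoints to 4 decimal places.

MSE = SSE/(n − 2) = 81.35/298 = 0.272987.
SE(b_1) = √(MSE/Sₓₓ) = √(0.272987/2340.5) = 0.0107998.
df = n − 2 = 298.
t* = t_{0.05, 298} = 1.649983.
Margin = t* × SE = 1.649983 × 0.0107998 = 0.017820.
CI: 0.0357 ± 0.017820 → (0.0179, 0.0535).
With 90% confidence, each one-unit increase in patient age is associated with a change of between 0.0179 and 0.0535 days in hospital length of stay.

(0.0179, 0.0535)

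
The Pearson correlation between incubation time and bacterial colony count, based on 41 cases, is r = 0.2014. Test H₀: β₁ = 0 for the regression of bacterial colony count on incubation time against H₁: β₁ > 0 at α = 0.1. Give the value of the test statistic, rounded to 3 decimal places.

t = r·√(n − 2)/√(1 − r²) = 0.2014·√39/√0.959438 = 1.284.
df = n − 2 = 39.
One-sided p ≈ 0.1033, which is ≥ 0.1, so fail to reject H₀.
The data do not give significant evidence of a linear association between incubation time and bacterial colony count.

t = 1.284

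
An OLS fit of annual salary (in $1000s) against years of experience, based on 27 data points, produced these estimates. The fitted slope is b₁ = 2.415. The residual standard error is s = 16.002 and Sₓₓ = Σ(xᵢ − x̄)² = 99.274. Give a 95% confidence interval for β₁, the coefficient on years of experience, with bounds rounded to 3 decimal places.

SE(b₁) = s/√Sₓₓ = 16.002/√99.274 = 1.60604.
df = n − 2 = 25.
t* = t_{0.025, 25} = 2.059539.
Margin = t* × SE = 2.059539 × 1.60604 = 3.30770.
CI: 2.415 ± 3.30770 → (-0.893, 5.723).
With 95% confidence, each one-unit increase in years of experience is associated with a change of between -0.893 and 5.723 $1000s in annual salary.

(-0.893, 5.723)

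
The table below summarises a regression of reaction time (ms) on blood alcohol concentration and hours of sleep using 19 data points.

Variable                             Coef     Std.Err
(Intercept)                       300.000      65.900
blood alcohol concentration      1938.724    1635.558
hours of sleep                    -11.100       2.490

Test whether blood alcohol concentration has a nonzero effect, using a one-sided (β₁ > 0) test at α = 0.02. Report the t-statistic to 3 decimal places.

t = 1.185

Read off: b = 1938.724, SE = 1635.558 for blood alcohol concentration.
H₀: β₁ = 0 vs H₁: β₁ > 0.
t = 1938.724 / 1635.558 = 1.185.
df = n − k − 1 = 19 − 2 − 1 = 16.
One-sided p ≈ 0.1266, which is ≥ 0.02, so fail to reject H₀.
The data do not give significant evidence that the true slope on blood alcohol concentration is positive, holding the other predictors fixed.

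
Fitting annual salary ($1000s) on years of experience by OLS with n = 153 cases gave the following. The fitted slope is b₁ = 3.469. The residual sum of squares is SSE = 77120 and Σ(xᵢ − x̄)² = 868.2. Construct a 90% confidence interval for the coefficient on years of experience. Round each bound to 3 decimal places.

(2.200, 4.738)

MSE = SSE/(n − 2) = 77120/151 = 510.728.
SE(b₁) = √(MSE/Sₓₓ) = √(510.728/868.2) = 0.766982.
df = n − 2 = 151.
t* = t_{0.05, 151} = 1.655007.
Margin = t* × SE = 1.655007 × 0.766982 = 1.26936.
CI: 3.469 ± 1.26936 → (2.200, 4.738).
With 90% confidence, each one-unit increase in years of experience is associated with a change of between 2.200 and 4.738 $1000s in annual salary.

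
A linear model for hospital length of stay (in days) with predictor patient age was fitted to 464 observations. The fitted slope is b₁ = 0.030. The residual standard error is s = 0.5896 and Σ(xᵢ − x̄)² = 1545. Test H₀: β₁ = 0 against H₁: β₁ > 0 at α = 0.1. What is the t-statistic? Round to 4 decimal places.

SE(b₁) = s/√Sₓₓ = 0.5896/√1545 = 0.0150001.
t = 0.030 / 0.0150001 = 2.0000.
df = n − 2 = 462.
One-sided p ≈ 0.0230, which is < 0.1, so reject H₀.
There is evidence that the true slope on patient age is positive.

t = 2.0000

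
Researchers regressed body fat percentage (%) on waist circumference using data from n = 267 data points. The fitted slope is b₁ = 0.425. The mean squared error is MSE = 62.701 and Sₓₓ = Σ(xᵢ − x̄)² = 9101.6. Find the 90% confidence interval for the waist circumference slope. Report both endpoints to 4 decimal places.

(0.2880, 0.5620)

SE(b₁) = √(MSE/Sₓₓ) = √(62.701/9101.6) = 0.0830001.
df = n − 2 = 265.
t* = t_{0.05, 265} = 1.650624.
Margin = t* × SE = 1.650624 × 0.0830001 = 0.137002.
CI: 0.425 ± 0.137002 → (0.2880, 0.5620).
With 90% confidence, each one-unit increase in waist circumference is associated with a change of between 0.2880 and 0.5620 % in body fat percentage.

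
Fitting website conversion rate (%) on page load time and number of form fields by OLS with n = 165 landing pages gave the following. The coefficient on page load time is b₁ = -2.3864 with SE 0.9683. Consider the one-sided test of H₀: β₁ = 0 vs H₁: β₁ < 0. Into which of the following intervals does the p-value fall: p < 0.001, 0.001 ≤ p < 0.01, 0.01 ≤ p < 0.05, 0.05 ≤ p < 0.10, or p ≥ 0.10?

t = -2.3864 / 0.9683 = -2.465.
df = n − k − 1 = 165 − 2 − 1 = 162.
One-sided p = P(T_{162} < t) ≈ 0.0074.
So 0.001 ≤ p < 0.01.

0.001 ≤ p < 0.01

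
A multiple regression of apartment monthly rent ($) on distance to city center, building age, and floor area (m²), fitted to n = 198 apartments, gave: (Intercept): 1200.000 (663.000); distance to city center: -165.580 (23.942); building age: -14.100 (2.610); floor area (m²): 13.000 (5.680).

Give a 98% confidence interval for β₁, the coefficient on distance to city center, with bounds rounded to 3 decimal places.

Read off: b = -165.580, SE = 23.942 for distance to city center.
df = n − k − 1 = 198 − 3 − 1 = 194.
t* = t_{0.01, 194} = 2.345723.
Margin = t* × SE = 2.345723 × 23.942 = 56.16130.
CI: -165.580 ± 56.16130 → (-221.741, -109.419).

(-221.741, -109.419)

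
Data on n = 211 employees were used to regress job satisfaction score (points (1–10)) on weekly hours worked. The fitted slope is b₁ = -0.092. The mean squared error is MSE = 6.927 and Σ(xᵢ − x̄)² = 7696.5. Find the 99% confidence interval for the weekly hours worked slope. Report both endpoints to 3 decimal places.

SE(b₁) = √(MSE/Sₓₓ) = √(6.927/7696.5) = 0.0300003.
df = n − 2 = 209.
t* = t_{0.005, 209} = 2.599557.
Margin = t* × SE = 2.599557 × 0.0300003 = 0.07799.
CI: -0.092 ± 0.07799 → (-0.170, -0.014).
With 99% confidence, each one-unit increase in weekly hours worked is associated with a change of between -0.170 and -0.014 points (1–10) in job satisfaction score.

(-0.170, -0.014)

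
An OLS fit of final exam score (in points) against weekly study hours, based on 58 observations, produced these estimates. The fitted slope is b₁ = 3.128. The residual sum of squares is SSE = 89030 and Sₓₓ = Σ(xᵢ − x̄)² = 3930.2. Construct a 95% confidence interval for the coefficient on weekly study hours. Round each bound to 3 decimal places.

(1.854, 4.402)

MSE = SSE/(n − 2) = 89030/56 = 1589.82.
SE(b₁) = √(MSE/Sₓₓ) = √(1589.82/3930.2) = 0.636014.
df = n − 2 = 56.
t* = t_{0.025, 56} = 2.003241.
Margin = t* × SE = 2.003241 × 0.636014 = 1.27409.
CI: 3.128 ± 1.27409 → (1.854, 4.402).
With 95% confidence, each one-unit increase in weekly study hours is associated with a change of between 1.854 and 4.402 points in final exam score.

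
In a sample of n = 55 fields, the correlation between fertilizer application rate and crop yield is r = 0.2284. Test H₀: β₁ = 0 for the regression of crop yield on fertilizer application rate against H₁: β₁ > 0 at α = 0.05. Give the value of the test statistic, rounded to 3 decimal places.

t = 1.708

t = r·√(n − 2)/√(1 − r²) = 0.2284·√53/√0.947833 = 1.708.
df = n − 2 = 53.
One-sided p ≈ 0.0468, which is < 0.05, so reject H₀.
There is evidence of a linear association between fertilizer application rate and crop yield.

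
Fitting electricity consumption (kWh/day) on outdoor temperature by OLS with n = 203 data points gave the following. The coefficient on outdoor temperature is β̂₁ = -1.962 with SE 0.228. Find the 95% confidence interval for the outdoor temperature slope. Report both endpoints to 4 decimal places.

(-2.4116, -1.5124)

df = n − 2 = 203 − 2 = 201.
t* = t_{0.025, 201} = 1.971837.
Margin = t* × SE = 1.971837 × 0.228 = 0.449579.
CI: -1.962 ± 0.449579 → (-2.4116, -1.5124).
With 95% confidence, each one-unit increase in outdoor temperature is associated with a change of between -2.4116 and -1.5124 kWh/day in electricity consumption.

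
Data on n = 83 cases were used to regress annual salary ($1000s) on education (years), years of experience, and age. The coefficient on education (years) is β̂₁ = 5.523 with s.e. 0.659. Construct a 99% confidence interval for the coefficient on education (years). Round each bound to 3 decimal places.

(3.784, 7.262)

df = n − k − 1 = 83 − 3 − 1 = 79.
t* = t_{0.005, 79} = 2.639505.
Margin = t* × SE = 2.639505 × 0.659 = 1.73943.
CI: 5.523 ± 1.73943 → (3.784, 7.262).
With 99% confidence, each one-unit increase in education (years) is associated with a change of between 3.784 and 7.262 $1000s in annual salary, holding the other predictors fixed.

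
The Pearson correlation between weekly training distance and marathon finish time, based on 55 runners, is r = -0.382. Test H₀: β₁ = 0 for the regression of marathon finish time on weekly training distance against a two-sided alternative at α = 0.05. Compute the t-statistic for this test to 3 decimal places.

t = r·√(n − 2)/√(1 − r²) = -0.382·√53/√0.854076 = -3.009.
df = n − 2 = 53.
Two-sided p ≈ 0.0040, which is < 0.05, so reject H₀.
There is evidence of a linear association between weekly training distance and marathon finish time.

t = -3.009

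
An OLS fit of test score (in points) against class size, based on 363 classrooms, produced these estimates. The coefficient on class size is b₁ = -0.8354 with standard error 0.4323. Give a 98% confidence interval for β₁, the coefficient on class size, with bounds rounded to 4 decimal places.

(-1.8456, 0.1748)

df = n − 2 = 363 − 2 = 361.
t* = t_{0.01, 361} = 2.336722.
Margin = t* × SE = 2.336722 × 0.4323 = 1.010165.
CI: -0.8354 ± 1.010165 → (-1.8456, 0.1748).
With 98% confidence, each one-unit increase in class size is associated with a change of between -1.8456 and 0.1748 points in test score.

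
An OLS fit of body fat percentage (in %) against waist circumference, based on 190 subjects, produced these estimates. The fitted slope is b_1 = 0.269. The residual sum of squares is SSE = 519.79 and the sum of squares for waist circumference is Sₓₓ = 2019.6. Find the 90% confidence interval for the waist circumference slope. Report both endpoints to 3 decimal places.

(0.208, 0.330)

MSE = SSE/(n − 2) = 519.79/188 = 2.76484.
SE(b_1) = √(MSE/Sₓₓ) = √(2.76484/2019.6) = 0.0370001.
df = n − 2 = 188.
t* = t_{0.05, 188} = 1.652999.
Margin = t* × SE = 1.652999 × 0.0370001 = 0.06116.
CI: 0.269 ± 0.06116 → (0.208, 0.330).
With 90% confidence, each one-unit increase in waist circumference is associated with a change of between 0.208 and 0.330 % in body fat percentage.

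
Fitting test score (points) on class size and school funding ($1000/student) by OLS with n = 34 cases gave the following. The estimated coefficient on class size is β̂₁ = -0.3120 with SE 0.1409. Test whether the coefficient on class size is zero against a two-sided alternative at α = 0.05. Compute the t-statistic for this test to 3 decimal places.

H₀: β₁ = 0 vs H₁: β₁ ≠ 0.
t = (β̂₁ − β₁⁰)/SE = -0.3120 / 0.1409 = -2.214.
df = n − k − 1 = 34 − 2 − 1 = 31.
Two-sided p ≈ 0.0343, which is < 0.05, so reject H₀.
There is evidence that class size is associated with test score, holding the other predictors fixed.

t = -2.214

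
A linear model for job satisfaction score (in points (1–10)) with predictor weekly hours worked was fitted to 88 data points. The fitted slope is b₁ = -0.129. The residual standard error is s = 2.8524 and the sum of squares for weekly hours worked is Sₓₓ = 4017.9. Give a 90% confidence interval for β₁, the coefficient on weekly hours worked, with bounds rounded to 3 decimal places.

SE(b₁) = s/√Sₓₓ = 2.8524/√4017.9 = 0.0449998.
df = n − 2 = 86.
t* = t_{0.05, 86} = 1.662765.
Margin = t* × SE = 1.662765 × 0.0449998 = 0.07482.
CI: -0.129 ± 0.07482 → (-0.204, -0.054).
With 90% confidence, each one-unit increase in weekly hours worked is associated with a change of between -0.204 and -0.054 points (1–10) in job satisfaction score.

(-0.204, -0.054)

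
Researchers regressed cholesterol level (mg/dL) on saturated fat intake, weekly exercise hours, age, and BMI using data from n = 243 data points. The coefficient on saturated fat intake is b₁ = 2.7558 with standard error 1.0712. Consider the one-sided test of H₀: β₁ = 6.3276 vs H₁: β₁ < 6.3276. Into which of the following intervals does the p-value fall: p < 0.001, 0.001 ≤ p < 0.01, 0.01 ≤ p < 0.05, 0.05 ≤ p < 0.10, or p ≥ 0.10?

p < 0.001

t = (2.7558 − 6.3276) / 1.0712 = -3.334.
df = n − k − 1 = 243 − 4 − 1 = 238.
One-sided p = P(T_{238} < t) ≈ 0.0005.
So p < 0.001.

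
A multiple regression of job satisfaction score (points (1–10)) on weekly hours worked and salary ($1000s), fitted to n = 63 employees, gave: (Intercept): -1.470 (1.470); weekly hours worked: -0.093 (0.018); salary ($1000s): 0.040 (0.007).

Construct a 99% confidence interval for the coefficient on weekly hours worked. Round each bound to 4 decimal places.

(-0.1409, -0.0451)

Read off: b = -0.093, SE = 0.018 for weekly hours worked.
df = n − k − 1 = 63 − 2 − 1 = 60.
t* = t_{0.005, 60} = 2.660283.
Margin = t* × SE = 2.660283 × 0.018 = 0.047885.
CI: -0.093 ± 0.047885 → (-0.1409, -0.0451).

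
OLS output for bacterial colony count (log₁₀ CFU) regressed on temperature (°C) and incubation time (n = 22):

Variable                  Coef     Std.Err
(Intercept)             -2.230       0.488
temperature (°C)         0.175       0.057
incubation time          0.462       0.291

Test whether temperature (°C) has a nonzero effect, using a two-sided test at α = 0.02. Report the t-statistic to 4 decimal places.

Read off: b = 0.175, SE = 0.057 for temperature (°C).
H₀: β₁ = 0 vs H₁: β₁ ≠ 0.
t = 0.175 / 0.057 = 3.0702.
df = n − k − 1 = 22 − 2 − 1 = 19.
Two-sided p ≈ 0.0063, which is < 0.02, so reject H₀.
There is evidence that temperature (°C) is associated with bacterial colony count, holding the other predictors fixed.

t = 3.0702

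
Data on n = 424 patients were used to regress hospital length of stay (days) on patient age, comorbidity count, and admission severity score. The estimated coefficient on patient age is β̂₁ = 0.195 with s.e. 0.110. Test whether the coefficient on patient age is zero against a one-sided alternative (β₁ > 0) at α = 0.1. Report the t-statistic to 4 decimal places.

H₀: β₁ = 0 vs H₁: β₁ > 0.
t = (β̂₁ − β₁⁰)/SE = 0.195 / 0.110 = 1.7727.
df = n − k − 1 = 424 − 3 − 1 = 420.
One-sided p ≈ 0.0385, which is < 0.1, so reject H₀.
There is evidence that the true slope on patient age is positive, holding the other predictors fixed.

t = 1.7727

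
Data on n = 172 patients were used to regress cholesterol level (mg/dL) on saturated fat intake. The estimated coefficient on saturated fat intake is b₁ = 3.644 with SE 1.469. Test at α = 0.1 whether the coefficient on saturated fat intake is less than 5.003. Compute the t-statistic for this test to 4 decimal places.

t = -0.9251

H₀: β₁ = 5.003 vs H₁: β₁ < 5.003.
t = (b₁ − β₁⁰)/SE = (3.644 − 5.003) / 1.469 = -0.9251.
df = n − 2 = 172 − 2 = 170.
One-sided p ≈ 0.1781, which is ≥ 0.1, so fail to reject H₀.
The data do not give significant evidence that the true slope on saturated fat intake is below 5.003 mg/dL per unit.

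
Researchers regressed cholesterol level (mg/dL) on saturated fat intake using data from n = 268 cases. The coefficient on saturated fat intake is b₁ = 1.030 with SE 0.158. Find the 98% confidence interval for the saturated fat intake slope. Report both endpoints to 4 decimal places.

(0.6602, 1.3998)

df = n − 2 = 268 − 2 = 266.
t* = t_{0.01, 266} = 2.340448.
Margin = t* × SE = 2.340448 × 0.158 = 0.369791.
CI: 1.030 ± 0.369791 → (0.6602, 1.3998).
With 98% confidence, each one-unit increase in saturated fat intake is associated with a change of between 0.6602 and 1.3998 mg/dL in cholesterol level.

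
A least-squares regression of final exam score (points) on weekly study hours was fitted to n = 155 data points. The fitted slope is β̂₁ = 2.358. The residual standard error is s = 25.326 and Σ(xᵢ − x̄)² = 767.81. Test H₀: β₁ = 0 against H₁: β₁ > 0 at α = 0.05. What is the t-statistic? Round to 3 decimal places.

t = 2.580

SE(β̂₁) = s/√Sₓₓ = 25.326/√767.81 = 0.913986.
t = 2.358 / 0.913986 = 2.580.
df = n − 2 = 153.
One-sided p ≈ 0.0054, which is < 0.05, so reject H₀.
There is evidence that the true slope on weekly study hours is positive.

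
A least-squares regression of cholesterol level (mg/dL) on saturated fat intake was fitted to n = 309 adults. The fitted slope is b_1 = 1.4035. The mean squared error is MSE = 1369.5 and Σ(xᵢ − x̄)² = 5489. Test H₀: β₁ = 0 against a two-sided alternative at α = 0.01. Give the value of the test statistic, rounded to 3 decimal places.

SE(b_1) = √(MSE/Sₓₓ) = √(1369.5/5489) = 0.499499.
t = 1.4035 / 0.499499 = 2.810.
df = n − 2 = 307.
Two-sided p ≈ 0.0053, which is < 0.01, so reject H₀.
There is evidence that saturated fat intake is associated with cholesterol level.

t = 2.810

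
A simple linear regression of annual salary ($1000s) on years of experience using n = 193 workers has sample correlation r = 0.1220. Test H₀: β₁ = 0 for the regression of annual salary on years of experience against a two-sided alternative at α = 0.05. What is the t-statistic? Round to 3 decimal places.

t = r·√(n − 2)/√(1 − r²) = 0.1220·√191/√0.985116 = 1.699.
df = n − 2 = 191.
Two-sided p ≈ 0.0910, which is ≥ 0.05, so fail to reject H₀.
The data do not give significant evidence of a linear association between years of experience and annual salary.

t = 1.699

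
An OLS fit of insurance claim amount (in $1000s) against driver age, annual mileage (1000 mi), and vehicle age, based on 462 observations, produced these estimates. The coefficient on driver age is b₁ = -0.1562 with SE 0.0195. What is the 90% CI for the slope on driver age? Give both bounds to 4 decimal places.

(-0.1883, -0.1241)

df = n − k − 1 = 462 − 3 − 1 = 458.
t* = t_{0.05, 458} = 1.648187.
Margin = t* × SE = 1.648187 × 0.0195 = 0.032140.
CI: -0.1562 ± 0.032140 → (-0.1883, -0.1241).
With 90% confidence, each one-unit increase in driver age is associated with a change of between -0.1883 and -0.1241 $1000s in insurance claim amount, holding the other predictors fixed.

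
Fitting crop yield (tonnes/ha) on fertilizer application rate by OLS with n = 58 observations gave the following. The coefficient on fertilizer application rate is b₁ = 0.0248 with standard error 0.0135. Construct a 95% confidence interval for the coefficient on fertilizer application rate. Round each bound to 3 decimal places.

(-0.002, 0.052)

df = n − 2 = 58 − 2 = 56.
t* = t_{0.025, 56} = 2.003241.
Margin = t* × SE = 2.003241 × 0.0135 = 0.02704.
CI: 0.0248 ± 0.02704 → (-0.002, 0.052).
With 95% confidence, each one-unit increase in fertilizer application rate is associated with a change of between -0.002 and 0.052 tonnes/ha in crop yield.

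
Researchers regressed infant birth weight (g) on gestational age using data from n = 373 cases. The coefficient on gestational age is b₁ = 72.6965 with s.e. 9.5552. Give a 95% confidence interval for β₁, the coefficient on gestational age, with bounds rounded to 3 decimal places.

df = n − 2 = 373 − 2 = 371.
t* = t_{0.025, 371} = 1.966379.
Margin = t* × SE = 1.966379 × 9.5552 = 18.78914.
CI: 72.6965 ± 18.78914 → (53.907, 91.486).
With 95% confidence, each one-unit increase in gestational age is associated with a change of between 53.907 and 91.486 g in infant birth weight.

(53.907, 91.486)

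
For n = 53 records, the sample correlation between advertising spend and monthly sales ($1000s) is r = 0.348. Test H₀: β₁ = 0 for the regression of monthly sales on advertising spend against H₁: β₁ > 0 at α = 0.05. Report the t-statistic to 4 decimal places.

t = 2.6509

t = r·√(n − 2)/√(1 − r²) = 0.348·√51/√0.878896 = 2.6509.
df = n − 2 = 51.
One-sided p ≈ 0.0053, which is < 0.05, so reject H₀.
There is evidence of a linear association between advertising spend and monthly sales.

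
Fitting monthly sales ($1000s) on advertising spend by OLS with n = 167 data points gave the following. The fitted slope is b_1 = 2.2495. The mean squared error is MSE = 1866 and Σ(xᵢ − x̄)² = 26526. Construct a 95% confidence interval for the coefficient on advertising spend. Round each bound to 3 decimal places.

SE(b_1) = √(MSE/Sₓₓ) = √(1866/26526) = 0.265228.
df = n − 2 = 165.
t* = t_{0.025, 165} = 1.974446.
Margin = t* × SE = 1.974446 × 0.265228 = 0.52368.
CI: 2.2495 ± 0.52368 → (1.726, 2.773).
With 95% confidence, each one-unit increase in advertising spend is associated with a change of between 1.726 and 2.773 $1000s in monthly sales.

(1.726, 2.773)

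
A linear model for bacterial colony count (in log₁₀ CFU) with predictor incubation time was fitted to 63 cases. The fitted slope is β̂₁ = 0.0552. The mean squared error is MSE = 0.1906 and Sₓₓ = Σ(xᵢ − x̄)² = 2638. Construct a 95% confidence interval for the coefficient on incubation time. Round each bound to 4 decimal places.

SE(β̂₁) = √(MSE/Sₓₓ) = √(0.1906/2638) = 0.0085001.
df = n − 2 = 61.
t* = t_{0.025, 61} = 1.999624.
Margin = t* × SE = 1.999624 × 0.0085001 = 0.016997.
CI: 0.0552 ± 0.016997 → (0.0382, 0.0722).
With 95% confidence, each one-unit increase in incubation time is associated with a change of between 0.0382 and 0.0722 log₁₀ CFU in bacterial colony count.

(0.0382, 0.0722)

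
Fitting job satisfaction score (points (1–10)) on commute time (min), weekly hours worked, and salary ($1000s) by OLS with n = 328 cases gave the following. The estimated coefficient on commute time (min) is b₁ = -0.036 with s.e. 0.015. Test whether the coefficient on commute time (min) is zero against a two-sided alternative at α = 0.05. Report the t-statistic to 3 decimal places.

t = -2.400

H₀: β₁ = 0 vs H₁: β₁ ≠ 0.
t = (b₁ − β₁⁰)/SE = -0.036 / 0.015 = -2.400.
df = n − k − 1 = 328 − 3 − 1 = 324.
Two-sided p ≈ 0.0170, which is < 0.05, so reject H₀.
There is evidence that commute time (min) is associated with job satisfaction score, holding the other predictors fixed.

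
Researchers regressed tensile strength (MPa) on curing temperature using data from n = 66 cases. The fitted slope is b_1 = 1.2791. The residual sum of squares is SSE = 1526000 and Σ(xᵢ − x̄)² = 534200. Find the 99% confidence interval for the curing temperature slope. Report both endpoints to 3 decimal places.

MSE = SSE/(n − 2) = 1526000/64 = 23843.8.
SE(b_1) = √(MSE/Sₓₓ) = √(23843.8/534200) = 0.211269.
df = n − 2 = 64.
t* = t_{0.005, 64} = 2.654854.
Margin = t* × SE = 2.654854 × 0.211269 = 0.56089.
CI: 1.2791 ± 0.56089 → (0.718, 1.840).
With 99% confidence, each one-unit increase in curing temperature is associated with a change of between 0.718 and 1.840 MPa in tensile strength.

(0.718, 1.840)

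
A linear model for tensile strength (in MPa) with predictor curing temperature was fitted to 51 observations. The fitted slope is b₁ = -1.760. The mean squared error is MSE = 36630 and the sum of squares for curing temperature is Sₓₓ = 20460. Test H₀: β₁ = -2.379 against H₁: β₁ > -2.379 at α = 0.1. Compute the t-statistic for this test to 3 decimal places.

SE(b₁) = √(MSE/Sₓₓ) = √(36630/20460) = 1.33803.
t = (-1.760 − (-2.379)) / 1.33803 = 0.463.
df = n − 2 = 49.
One-sided p ≈ 0.3228, which is ≥ 0.1, so fail to reject H₀.
The data do not give significant evidence that the true slope on curing temperature exceeds -2.379 MPa per unit.

t = 0.463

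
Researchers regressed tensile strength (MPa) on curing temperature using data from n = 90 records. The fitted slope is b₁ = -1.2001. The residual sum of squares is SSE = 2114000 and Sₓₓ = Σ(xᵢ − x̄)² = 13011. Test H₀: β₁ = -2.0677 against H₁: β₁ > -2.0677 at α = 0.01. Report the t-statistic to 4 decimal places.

t = 0.6385

MSE = SSE/(n − 2) = 2114000/88 = 24022.7.
SE(b₁) = √(MSE/Sₓₓ) = √(24022.7/13011) = 1.3588.
t = (-1.2001 − (-2.0677)) / 1.3588 = 0.6385.
df = n − 2 = 88.
One-sided p ≈ 0.2624, which is ≥ 0.01, so fail to reject H₀.
The data do not give significant evidence that the true slope on curing temperature exceeds -2.0677 MPa per unit.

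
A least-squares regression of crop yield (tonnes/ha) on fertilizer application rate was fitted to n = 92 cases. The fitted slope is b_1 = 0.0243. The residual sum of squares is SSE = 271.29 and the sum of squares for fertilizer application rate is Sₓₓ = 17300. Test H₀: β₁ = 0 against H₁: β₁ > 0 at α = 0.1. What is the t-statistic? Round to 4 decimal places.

t = 1.8409

MSE = SSE/(n − 2) = 271.29/90 = 3.01433.
SE(b_1) = √(MSE/Sₓₓ) = √(3.01433/17300) = 0.0132.
t = 0.0243 / 0.0132 = 1.8409.
df = n − 2 = 90.
One-sided p ≈ 0.0345, which is < 0.1, so reject H₀.
There is evidence that the true slope on fertilizer application rate is positive.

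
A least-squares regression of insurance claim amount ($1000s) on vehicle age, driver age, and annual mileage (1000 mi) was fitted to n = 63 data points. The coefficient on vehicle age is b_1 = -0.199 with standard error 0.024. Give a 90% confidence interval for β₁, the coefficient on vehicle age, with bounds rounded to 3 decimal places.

(-0.239, -0.159)

df = n − k − 1 = 63 − 3 − 1 = 59.
t* = t_{0.05, 59} = 1.671093.
Margin = t* × SE = 1.671093 × 0.024 = 0.04011.
CI: -0.199 ± 0.04011 → (-0.239, -0.159).
With 90% confidence, each one-unit increase in vehicle age is associated with a change of between -0.239 and -0.159 $1000s in insurance claim amount, holding the other predictors fixed.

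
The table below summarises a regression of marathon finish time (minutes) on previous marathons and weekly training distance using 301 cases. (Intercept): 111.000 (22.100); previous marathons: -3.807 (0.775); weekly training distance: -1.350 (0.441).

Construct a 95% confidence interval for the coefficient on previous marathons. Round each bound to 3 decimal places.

(-5.332, -2.282)

Read off: b = -3.807, SE = 0.775 for previous marathons.
df = n − k − 1 = 301 − 2 − 1 = 298.
t* = t_{0.025, 298} = 1.967957.
Margin = t* × SE = 1.967957 × 0.775 = 1.52517.
CI: -3.807 ± 1.52517 → (-5.332, -2.282).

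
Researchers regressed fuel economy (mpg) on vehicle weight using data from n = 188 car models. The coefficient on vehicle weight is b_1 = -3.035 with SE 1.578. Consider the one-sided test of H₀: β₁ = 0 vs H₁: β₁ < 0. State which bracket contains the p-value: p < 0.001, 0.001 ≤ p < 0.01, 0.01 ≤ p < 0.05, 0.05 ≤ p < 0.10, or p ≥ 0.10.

t = -3.035 / 1.578 = -1.923.
df = n − 2 = 188 − 2 = 186.
One-sided p = P(T_{186} < t) ≈ 0.0280.
So 0.01 ≤ p < 0.05.

0.01 ≤ p < 0.05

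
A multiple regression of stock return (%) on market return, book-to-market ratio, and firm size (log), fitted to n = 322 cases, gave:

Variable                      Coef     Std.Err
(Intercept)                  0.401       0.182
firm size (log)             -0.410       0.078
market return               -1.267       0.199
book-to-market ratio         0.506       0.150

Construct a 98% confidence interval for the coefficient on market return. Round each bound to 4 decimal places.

(-1.7323, -0.8017)

Read off: b = -1.267, SE = 0.199 for market return.
df = n − k − 1 = 322 − 3 − 1 = 318.
t* = t_{0.01, 318} = 2.338131.
Margin = t* × SE = 2.338131 × 0.199 = 0.465288.
CI: -1.267 ± 0.465288 → (-1.7323, -0.8017).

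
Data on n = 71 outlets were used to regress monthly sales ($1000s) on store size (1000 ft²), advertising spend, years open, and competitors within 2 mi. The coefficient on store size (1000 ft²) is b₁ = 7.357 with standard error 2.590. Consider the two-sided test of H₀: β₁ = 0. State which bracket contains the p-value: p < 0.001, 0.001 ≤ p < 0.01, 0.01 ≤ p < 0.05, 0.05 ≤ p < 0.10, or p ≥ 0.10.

t = 7.357 / 2.590 = 2.841.
df = n − k − 1 = 71 − 4 − 1 = 66.
Two-sided p = 2·P(T_{66} > |t|) ≈ 0.0060.
So 0.001 ≤ p < 0.01.

0.001 ≤ p < 0.01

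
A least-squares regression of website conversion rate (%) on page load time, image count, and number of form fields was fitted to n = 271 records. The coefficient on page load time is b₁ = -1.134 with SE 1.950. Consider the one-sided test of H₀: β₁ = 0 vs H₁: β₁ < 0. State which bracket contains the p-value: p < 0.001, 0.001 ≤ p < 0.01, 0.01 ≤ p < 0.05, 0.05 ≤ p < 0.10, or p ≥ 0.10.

p ≥ 0.10

t = -1.134 / 1.950 = -0.582.
df = n − k − 1 = 271 − 3 − 1 = 267.
One-sided p = P(T_{267} < t) ≈ 0.2807.
So p ≥ 0.10.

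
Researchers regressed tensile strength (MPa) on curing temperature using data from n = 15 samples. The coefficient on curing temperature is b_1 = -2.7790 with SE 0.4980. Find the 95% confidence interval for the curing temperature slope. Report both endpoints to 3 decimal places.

(-3.855, -1.703)

df = n − 2 = 15 − 2 = 13.
t* = t_{0.025, 13} = 2.160369.
Margin = t* × SE = 2.160369 × 0.4980 = 1.07586.
CI: -2.7790 ± 1.07586 → (-3.855, -1.703).
With 95% confidence, each one-unit increase in curing temperature is associated with a change of between -3.855 and -1.703 MPa in tensile strength.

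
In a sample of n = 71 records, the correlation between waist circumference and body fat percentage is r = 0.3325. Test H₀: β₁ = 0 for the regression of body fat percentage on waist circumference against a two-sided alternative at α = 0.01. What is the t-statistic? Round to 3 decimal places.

t = 2.929

t = r·√(n − 2)/√(1 − r²) = 0.3325·√69/√0.889444 = 2.929.
df = n − 2 = 69.
Two-sided p ≈ 0.0046, which is < 0.01, so reject H₀.
There is evidence of a linear association between waist circumference and body fat percentage.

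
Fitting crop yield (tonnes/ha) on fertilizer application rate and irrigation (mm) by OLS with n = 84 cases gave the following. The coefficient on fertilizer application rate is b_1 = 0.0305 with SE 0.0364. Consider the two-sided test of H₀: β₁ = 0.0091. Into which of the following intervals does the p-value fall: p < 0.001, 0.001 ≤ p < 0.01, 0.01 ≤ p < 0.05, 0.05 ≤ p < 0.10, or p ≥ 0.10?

t = (0.0305 − 0.0091) / 0.0364 = 0.588.
df = n − k − 1 = 84 − 2 − 1 = 81.
Two-sided p = 2·P(T_{81} > |t|) ≈ 0.5582.
So p ≥ 0.10.

p ≥ 0.10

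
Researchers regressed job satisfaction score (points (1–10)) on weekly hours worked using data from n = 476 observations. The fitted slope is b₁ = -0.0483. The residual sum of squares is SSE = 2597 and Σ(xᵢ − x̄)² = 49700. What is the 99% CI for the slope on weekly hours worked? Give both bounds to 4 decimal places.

(-0.0755, -0.0211)

MSE = SSE/(n − 2) = 2597/474 = 5.4789.
SE(b₁) = √(MSE/Sₓₓ) = √(5.4789/49700) = 0.0104995.
df = n − 2 = 474.
t* = t_{0.005, 474} = 2.586241.
Margin = t* × SE = 2.586241 × 0.0104995 = 0.027154.
CI: -0.0483 ± 0.027154 → (-0.0755, -0.0211).
With 99% confidence, each one-unit increase in weekly hours worked is associated with a change of between -0.0755 and -0.0211 points (1–10) in job satisfaction score.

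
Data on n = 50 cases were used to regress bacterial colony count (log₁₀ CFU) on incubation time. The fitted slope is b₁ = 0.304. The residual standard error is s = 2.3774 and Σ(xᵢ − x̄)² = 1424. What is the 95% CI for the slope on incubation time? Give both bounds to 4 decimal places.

SE(b₁) = s/√Sₓₓ = 2.3774/√1424 = 0.063001.
df = n − 2 = 48.
t* = t_{0.025, 48} = 2.010635.
Margin = t* × SE = 2.010635 × 0.063001 = 0.126672.
CI: 0.304 ± 0.126672 → (0.1773, 0.4307).
With 95% confidence, each one-unit increase in incubation time is associated with a change of between 0.1773 and 0.4307 log₁₀ CFU in bacterial colony count.

(0.1773, 0.4307)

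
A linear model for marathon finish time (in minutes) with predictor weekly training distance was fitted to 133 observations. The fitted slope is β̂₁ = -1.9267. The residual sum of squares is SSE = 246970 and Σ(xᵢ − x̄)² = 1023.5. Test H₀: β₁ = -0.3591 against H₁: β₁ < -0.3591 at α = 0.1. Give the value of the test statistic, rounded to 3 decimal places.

t = -1.155

MSE = SSE/(n − 2) = 246970/131 = 1885.27.
SE(β̂₁) = √(MSE/Sₓₓ) = √(1885.27/1023.5) = 1.3572.
t = (-1.9267 − (-0.3591)) / 1.3572 = -1.155.
df = n − 2 = 131.
One-sided p ≈ 0.1251, which is ≥ 0.1, so fail to reject H₀.
The data do not give significant evidence that the true slope on weekly training distance is below -0.3591 minutes per unit.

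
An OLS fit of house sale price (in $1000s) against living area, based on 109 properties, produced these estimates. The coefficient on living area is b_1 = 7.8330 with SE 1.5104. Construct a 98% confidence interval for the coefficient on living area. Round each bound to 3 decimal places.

df = n − 2 = 109 − 2 = 107.
t* = t_{0.01, 107} = 2.361704.
Margin = t* × SE = 2.361704 × 1.5104 = 3.56712.
CI: 7.8330 ± 3.56712 → (4.266, 11.400).
With 98% confidence, each one-unit increase in living area is associated with a change of between 4.266 and 11.400 $1000s in house sale price.

(4.266, 11.400)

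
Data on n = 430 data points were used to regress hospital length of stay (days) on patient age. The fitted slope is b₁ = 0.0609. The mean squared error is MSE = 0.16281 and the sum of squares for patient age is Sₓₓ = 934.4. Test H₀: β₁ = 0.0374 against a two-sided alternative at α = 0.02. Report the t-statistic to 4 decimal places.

t = 1.7803

SE(b₁) = √(MSE/Sₓₓ) = √(0.16281/934.4) = 0.0132.
t = (0.0609 − 0.0374) / 0.0132 = 1.7803.
df = n − 2 = 428.
Two-sided p ≈ 0.0757, which is ≥ 0.02, so fail to reject H₀.
The data are consistent with a true slope of 0.0374 days per unit of patient age.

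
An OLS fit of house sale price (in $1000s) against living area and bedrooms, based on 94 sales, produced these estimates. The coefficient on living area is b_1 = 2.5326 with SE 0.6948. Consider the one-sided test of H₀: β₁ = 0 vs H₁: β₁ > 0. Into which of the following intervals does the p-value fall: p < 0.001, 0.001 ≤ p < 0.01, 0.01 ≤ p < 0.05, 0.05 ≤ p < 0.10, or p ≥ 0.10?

t = 2.5326 / 0.6948 = 3.645.
df = n − k − 1 = 94 − 2 − 1 = 91.
One-sided p = P(T_{91} > t) ≈ 0.0002.
So p < 0.001.

p < 0.001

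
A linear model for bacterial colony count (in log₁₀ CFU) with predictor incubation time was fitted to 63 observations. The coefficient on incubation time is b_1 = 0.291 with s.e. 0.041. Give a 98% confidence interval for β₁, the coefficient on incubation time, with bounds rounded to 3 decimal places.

df = n − 2 = 63 − 2 = 61.
t* = t_{0.01, 61} = 2.389047.
Margin = t* × SE = 2.389047 × 0.041 = 0.09795.
CI: 0.291 ± 0.09795 → (0.193, 0.389).
With 98% confidence, each one-unit increase in incubation time is associated with a change of between 0.193 and 0.389 log₁₀ CFU in bacterial colony count.

(0.193, 0.389)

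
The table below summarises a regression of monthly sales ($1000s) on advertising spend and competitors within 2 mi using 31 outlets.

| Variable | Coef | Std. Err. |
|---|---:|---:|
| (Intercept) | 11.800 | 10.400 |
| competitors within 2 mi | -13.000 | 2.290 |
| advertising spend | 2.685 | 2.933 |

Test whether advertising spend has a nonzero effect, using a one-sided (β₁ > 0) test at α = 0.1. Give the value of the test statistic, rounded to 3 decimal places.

Read off: b = 2.685, SE = 2.933 for advertising spend.
H₀: β₁ = 0 vs H₁: β₁ > 0.
t = 2.685 / 2.933 = 0.915.
df = n − k − 1 = 31 − 2 − 1 = 28.
One-sided p ≈ 0.1839, which is ≥ 0.1, so fail to reject H₀.
The data do not give significant evidence that the true slope on advertising spend is positive, holding the other predictors fixed.

t = 0.915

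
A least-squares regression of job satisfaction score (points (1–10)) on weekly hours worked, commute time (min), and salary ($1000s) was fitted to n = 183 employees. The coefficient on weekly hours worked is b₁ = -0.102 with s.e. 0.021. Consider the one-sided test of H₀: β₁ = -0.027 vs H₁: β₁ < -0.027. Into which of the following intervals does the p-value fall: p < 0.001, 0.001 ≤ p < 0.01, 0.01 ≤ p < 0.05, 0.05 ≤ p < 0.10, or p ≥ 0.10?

t = (-0.102 − (-0.027)) / 0.021 = -3.571.
df = n − k − 1 = 183 − 3 − 1 = 179.
One-sided p = P(T_{179} < t) ≈ 0.0002.
So p < 0.001.

p < 0.001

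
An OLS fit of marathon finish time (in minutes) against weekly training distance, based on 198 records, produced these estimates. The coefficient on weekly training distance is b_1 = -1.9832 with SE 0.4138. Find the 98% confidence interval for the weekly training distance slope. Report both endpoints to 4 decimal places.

(-2.9538, -1.0126)

df = n − 2 = 198 − 2 = 196.
t* = t_{0.01, 196} = 2.345524.
Margin = t* × SE = 2.345524 × 0.4138 = 0.970578.
CI: -1.9832 ± 0.970578 → (-2.9538, -1.0126).
With 98% confidence, each one-unit increase in weekly training distance is associated with a change of between -2.9538 and -1.0126 minutes in marathon finish time.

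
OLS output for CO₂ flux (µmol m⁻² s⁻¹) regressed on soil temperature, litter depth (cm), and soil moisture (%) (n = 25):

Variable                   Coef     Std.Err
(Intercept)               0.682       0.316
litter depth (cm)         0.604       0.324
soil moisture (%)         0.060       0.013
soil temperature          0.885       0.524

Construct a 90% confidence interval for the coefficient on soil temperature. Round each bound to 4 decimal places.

Read off: b = 0.885, SE = 0.524 for soil temperature.
df = n − k − 1 = 25 − 3 − 1 = 21.
t* = t_{0.05, 21} = 1.720743.
Margin = t* × SE = 1.720743 × 0.524 = 0.901669.
CI: 0.885 ± 0.901669 → (-0.0167, 1.7867).

(-0.0167, 1.7867)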